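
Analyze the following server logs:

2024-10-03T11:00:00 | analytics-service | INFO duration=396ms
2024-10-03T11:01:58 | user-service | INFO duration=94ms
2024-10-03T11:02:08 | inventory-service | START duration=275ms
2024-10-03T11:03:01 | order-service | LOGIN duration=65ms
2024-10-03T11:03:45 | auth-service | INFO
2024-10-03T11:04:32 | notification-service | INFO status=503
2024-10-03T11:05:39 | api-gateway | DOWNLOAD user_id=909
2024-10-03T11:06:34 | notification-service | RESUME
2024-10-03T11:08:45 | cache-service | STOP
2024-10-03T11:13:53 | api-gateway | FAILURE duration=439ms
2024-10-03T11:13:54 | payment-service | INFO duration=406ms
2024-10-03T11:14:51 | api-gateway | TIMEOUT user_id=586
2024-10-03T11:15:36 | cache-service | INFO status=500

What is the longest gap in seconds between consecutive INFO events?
562

To find the longest gap:

1. Extract all INFO events in chronological order
2. Calculate time differences between consecutive events
3. Find the maximum difference
4. Longest gap: 562 seconds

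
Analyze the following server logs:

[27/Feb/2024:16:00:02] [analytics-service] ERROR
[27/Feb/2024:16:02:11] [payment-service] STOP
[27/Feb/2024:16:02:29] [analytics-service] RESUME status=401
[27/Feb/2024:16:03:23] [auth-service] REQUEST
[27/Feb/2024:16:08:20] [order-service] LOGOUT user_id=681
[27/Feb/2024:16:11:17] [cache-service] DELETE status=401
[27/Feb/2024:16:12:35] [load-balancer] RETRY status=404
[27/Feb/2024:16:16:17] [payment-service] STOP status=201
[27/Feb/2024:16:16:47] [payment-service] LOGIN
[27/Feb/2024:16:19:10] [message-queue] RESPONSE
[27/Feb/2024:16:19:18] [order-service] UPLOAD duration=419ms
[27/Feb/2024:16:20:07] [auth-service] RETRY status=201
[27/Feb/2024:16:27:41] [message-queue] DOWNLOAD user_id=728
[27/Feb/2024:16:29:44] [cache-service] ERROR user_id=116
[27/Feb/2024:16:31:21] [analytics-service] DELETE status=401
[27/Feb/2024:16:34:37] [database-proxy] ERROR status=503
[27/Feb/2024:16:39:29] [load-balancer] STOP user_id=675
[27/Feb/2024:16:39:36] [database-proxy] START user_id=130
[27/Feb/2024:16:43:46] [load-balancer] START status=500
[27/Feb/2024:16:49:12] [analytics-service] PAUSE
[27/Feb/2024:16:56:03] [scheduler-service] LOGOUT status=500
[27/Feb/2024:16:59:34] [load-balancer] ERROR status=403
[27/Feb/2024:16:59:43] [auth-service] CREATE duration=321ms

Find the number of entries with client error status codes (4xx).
5

To find matching entries:

1. Pattern to match: client error status codes (4xx)
2. Scan each log entry for the pattern
3. Count matches: 5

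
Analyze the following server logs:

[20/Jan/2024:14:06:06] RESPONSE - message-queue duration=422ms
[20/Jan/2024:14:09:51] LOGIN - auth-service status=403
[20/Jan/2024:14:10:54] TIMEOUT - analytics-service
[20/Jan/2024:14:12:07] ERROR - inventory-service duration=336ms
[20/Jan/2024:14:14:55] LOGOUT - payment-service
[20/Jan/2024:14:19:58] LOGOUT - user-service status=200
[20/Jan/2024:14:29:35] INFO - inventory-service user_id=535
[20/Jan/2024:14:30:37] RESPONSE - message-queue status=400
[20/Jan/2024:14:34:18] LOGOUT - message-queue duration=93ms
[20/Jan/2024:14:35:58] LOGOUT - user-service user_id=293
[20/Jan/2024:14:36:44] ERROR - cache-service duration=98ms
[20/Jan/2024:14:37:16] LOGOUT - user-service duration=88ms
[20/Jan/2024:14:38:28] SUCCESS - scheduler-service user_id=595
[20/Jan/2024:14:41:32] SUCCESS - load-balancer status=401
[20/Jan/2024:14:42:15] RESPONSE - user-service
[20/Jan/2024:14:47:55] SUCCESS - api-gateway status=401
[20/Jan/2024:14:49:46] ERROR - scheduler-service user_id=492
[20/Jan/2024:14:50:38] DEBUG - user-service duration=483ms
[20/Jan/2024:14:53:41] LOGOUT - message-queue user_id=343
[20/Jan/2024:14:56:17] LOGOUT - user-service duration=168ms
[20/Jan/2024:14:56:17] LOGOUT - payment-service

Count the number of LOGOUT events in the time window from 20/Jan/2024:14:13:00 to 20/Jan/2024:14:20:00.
2

To count events in the time window:

1. Window boundaries: 20/Jan/2024:14:13:00 to 20/Jan/2024:14:20:00
2. Filter for LOGOUT events within this window
3. Count matching events: 2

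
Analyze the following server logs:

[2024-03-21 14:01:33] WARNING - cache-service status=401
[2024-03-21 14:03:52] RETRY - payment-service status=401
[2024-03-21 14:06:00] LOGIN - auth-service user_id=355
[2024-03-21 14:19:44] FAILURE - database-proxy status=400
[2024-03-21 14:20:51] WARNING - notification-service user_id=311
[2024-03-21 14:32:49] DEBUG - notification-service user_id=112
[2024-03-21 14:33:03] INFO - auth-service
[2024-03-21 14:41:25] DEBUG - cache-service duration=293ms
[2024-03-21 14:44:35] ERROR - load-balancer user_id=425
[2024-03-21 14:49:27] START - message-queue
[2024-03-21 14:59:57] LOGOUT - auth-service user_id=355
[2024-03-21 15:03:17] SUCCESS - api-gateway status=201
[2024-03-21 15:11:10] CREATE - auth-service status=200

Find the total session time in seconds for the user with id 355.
3237

To calculate session duration:

1. Find LOGIN event for user_id=355: 2024-03-21 14:06:00
2. Find LOGOUT event for user_id=355: 2024-03-21 14:59:57
3. Session duration: 2024-03-21 14:59:57 - 2024-03-21 14:06:00 = 3237 seconds (53 minutes)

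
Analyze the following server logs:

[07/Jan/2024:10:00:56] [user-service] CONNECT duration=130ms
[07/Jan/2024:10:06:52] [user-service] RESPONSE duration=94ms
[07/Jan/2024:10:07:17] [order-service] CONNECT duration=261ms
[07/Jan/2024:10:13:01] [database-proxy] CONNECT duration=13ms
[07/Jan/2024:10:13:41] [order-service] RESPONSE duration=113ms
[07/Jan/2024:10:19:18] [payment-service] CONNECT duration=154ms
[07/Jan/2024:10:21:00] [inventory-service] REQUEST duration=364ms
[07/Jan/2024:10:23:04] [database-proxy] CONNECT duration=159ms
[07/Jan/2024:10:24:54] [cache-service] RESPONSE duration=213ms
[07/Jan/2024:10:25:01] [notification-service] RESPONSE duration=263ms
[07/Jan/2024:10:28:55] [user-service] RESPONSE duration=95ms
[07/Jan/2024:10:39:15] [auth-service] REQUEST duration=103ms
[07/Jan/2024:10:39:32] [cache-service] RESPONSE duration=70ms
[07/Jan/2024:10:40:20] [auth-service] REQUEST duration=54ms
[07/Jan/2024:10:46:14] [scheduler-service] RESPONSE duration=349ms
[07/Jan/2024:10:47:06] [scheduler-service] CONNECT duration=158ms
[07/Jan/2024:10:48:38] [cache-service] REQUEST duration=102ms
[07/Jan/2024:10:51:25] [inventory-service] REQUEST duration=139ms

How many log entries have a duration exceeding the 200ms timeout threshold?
5

To count timeouts:

1. Threshold: 200ms
2. Extract duration from each log entry
3. Count entries where duration > 200
4. Timeout count: 5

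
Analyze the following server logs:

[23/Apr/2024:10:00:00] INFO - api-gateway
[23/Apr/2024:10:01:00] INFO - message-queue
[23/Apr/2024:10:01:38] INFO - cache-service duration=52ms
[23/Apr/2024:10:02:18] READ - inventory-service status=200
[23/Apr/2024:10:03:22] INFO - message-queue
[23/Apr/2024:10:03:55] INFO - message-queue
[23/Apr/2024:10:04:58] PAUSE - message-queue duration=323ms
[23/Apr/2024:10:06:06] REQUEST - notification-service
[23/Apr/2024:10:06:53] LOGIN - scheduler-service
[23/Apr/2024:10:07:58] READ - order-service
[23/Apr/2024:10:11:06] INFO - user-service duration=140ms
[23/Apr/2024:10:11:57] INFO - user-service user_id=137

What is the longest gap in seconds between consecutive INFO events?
431

To find the longest gap:

1. Extract all INFO events in chronological order
2. Calculate time differences between consecutive events
3. Find the maximum difference
4. Longest gap: 431 seconds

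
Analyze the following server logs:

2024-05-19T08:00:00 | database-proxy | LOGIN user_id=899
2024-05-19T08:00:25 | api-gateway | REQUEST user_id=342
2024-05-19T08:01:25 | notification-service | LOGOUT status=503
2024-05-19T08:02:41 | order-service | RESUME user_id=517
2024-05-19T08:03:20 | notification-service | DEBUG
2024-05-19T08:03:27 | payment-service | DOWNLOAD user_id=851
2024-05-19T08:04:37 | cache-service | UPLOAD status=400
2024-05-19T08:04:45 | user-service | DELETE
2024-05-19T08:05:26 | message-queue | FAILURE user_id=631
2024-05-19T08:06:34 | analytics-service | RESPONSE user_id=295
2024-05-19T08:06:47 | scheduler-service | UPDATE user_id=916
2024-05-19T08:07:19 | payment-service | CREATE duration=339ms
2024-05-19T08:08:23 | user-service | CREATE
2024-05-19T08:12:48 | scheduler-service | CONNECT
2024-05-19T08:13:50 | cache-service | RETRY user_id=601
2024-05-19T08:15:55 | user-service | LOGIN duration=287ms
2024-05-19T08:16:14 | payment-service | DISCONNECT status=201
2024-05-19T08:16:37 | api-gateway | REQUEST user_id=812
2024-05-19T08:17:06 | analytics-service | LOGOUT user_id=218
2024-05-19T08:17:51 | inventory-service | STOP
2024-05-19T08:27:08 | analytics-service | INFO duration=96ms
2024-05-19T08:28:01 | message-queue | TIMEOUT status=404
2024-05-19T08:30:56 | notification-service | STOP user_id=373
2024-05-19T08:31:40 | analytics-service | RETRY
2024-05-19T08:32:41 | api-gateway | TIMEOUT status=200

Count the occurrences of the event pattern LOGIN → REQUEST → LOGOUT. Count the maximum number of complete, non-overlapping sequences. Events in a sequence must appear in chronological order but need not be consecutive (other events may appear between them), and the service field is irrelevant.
2

To count sequences:

1. Look for pattern: LOGIN → REQUEST → LOGOUT
2. Greedily scan the log in chronological order, matching each sequence element in turn (ignoring service)
3. Each time the full pattern completes, increment the count and restart matching from the next event
4. Complete non-overlapping sequences found: 2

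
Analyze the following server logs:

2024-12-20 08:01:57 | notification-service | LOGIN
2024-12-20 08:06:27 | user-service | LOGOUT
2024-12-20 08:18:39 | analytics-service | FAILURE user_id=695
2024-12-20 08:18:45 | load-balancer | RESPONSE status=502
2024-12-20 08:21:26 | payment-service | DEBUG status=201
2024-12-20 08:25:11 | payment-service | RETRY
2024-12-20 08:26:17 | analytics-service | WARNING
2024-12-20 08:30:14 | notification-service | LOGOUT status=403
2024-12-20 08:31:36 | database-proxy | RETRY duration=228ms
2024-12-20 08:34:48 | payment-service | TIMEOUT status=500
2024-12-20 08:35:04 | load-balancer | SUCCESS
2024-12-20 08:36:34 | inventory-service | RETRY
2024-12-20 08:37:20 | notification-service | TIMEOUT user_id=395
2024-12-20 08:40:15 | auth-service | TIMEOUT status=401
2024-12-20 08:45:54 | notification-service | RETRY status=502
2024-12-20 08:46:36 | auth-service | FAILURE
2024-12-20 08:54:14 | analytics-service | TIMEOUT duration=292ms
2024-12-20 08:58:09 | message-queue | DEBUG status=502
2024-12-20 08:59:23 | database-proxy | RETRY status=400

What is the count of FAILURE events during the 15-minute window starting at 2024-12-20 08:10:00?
1

To count events in the time window:

1. Window boundaries: 2024-12-20 08:10:00 to 2024-12-20 08:25:00
2. Filter for FAILURE events within this window
3. Count matching events: 1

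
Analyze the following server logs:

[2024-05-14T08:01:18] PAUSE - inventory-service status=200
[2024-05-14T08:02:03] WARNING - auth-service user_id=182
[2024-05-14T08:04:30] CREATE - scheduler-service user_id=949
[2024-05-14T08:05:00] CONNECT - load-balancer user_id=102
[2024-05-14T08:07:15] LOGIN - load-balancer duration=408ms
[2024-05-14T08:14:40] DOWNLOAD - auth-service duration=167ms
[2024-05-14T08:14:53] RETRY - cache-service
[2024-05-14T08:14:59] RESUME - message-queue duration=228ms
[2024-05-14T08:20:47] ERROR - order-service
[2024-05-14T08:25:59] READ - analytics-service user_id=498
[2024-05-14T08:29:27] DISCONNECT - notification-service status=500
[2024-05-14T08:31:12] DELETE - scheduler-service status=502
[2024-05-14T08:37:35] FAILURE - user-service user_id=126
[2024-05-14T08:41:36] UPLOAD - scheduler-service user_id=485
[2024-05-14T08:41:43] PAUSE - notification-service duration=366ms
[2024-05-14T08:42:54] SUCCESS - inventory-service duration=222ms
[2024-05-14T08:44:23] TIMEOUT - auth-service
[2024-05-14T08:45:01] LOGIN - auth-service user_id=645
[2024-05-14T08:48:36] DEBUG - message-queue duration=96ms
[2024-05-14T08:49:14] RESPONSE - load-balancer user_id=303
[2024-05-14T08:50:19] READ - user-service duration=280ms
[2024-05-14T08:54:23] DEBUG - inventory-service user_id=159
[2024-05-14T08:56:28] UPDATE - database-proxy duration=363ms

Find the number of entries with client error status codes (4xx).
0

To find matching entries:

1. Pattern to match: client error status codes (4xx)
2. Scan each log entry for the pattern
3. Count matches: 0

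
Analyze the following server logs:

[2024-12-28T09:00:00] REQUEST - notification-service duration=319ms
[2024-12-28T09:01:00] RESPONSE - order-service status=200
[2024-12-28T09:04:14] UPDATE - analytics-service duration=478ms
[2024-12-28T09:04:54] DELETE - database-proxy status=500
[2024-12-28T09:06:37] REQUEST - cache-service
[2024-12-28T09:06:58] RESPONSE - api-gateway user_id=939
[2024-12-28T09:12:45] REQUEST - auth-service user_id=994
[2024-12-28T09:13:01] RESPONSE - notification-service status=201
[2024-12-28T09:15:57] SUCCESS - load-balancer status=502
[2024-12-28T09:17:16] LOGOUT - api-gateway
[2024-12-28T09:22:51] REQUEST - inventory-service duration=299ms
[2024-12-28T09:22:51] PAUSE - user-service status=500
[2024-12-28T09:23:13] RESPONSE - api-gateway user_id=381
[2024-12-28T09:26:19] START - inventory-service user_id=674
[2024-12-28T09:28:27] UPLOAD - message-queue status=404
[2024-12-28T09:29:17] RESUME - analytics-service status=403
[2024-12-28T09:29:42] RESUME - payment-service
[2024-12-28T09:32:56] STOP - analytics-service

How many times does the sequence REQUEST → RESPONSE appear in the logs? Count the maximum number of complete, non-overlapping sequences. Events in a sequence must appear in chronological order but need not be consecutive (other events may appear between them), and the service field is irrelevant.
4

To count sequences:

1. Look for pattern: REQUEST → RESPONSE
2. Greedily scan the log in chronological order, matching each sequence element in turn (ignoring service)
3. Each time the full pattern completes, increment the count and restart matching from the next event
4. Complete non-overlapping sequences found: 4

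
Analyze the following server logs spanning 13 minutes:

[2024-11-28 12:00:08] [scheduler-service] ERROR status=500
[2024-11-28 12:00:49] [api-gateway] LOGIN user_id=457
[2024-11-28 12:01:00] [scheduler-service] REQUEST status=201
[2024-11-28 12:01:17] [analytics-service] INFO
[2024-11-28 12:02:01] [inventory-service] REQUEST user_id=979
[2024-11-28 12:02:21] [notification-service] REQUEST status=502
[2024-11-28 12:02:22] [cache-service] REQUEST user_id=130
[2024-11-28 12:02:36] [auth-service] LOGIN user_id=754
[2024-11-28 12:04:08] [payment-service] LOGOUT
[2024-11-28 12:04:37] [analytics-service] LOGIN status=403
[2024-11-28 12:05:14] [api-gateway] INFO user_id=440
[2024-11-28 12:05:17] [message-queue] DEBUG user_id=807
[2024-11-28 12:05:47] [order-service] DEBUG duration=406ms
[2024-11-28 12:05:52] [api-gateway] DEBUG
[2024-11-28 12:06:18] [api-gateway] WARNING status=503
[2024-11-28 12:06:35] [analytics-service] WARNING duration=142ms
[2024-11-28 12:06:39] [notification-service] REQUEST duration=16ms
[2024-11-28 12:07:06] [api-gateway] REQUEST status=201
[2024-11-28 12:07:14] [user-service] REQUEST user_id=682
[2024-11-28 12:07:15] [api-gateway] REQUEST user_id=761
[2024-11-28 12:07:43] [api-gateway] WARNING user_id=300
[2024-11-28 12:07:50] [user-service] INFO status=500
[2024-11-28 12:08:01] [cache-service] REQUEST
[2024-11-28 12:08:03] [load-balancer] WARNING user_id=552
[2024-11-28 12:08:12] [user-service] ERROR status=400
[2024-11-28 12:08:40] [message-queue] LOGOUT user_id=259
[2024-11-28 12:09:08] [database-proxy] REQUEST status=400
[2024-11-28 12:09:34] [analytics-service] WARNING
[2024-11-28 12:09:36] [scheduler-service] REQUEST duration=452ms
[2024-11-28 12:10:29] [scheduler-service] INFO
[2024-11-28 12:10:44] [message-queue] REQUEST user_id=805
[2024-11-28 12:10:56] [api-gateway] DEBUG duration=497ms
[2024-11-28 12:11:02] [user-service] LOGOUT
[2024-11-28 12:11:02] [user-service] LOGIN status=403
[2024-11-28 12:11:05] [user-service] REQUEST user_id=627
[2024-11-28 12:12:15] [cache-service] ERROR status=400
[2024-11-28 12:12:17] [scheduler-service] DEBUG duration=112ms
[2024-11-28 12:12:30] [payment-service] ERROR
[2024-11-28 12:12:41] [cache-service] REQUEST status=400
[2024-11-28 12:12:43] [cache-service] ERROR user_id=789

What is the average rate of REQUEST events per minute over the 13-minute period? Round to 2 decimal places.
1.08

To calculate the rate:

1. Count total REQUEST events: 14
2. Total time period: 13 minutes
3. Rate = 14 / 13 = 1.08 events per minute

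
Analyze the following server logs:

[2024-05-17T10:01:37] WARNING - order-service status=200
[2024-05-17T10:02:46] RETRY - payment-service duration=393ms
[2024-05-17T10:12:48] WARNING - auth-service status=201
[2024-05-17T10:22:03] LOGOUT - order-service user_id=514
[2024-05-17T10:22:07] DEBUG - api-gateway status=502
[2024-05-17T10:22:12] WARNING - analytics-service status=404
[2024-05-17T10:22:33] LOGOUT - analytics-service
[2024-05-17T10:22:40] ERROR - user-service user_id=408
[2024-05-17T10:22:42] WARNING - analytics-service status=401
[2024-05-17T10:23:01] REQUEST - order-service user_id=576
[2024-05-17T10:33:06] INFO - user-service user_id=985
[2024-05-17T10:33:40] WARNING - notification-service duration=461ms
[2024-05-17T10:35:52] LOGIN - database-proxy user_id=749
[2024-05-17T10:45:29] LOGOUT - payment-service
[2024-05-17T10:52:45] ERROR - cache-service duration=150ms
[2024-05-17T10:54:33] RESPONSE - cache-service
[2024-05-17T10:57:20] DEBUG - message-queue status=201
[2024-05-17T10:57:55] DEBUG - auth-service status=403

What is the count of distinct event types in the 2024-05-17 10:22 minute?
4

To count unique event types:

1. Filter events in the minute starting at 2024-05-17 10:22
2. Extract event types from matching entries
3. Count unique types: 4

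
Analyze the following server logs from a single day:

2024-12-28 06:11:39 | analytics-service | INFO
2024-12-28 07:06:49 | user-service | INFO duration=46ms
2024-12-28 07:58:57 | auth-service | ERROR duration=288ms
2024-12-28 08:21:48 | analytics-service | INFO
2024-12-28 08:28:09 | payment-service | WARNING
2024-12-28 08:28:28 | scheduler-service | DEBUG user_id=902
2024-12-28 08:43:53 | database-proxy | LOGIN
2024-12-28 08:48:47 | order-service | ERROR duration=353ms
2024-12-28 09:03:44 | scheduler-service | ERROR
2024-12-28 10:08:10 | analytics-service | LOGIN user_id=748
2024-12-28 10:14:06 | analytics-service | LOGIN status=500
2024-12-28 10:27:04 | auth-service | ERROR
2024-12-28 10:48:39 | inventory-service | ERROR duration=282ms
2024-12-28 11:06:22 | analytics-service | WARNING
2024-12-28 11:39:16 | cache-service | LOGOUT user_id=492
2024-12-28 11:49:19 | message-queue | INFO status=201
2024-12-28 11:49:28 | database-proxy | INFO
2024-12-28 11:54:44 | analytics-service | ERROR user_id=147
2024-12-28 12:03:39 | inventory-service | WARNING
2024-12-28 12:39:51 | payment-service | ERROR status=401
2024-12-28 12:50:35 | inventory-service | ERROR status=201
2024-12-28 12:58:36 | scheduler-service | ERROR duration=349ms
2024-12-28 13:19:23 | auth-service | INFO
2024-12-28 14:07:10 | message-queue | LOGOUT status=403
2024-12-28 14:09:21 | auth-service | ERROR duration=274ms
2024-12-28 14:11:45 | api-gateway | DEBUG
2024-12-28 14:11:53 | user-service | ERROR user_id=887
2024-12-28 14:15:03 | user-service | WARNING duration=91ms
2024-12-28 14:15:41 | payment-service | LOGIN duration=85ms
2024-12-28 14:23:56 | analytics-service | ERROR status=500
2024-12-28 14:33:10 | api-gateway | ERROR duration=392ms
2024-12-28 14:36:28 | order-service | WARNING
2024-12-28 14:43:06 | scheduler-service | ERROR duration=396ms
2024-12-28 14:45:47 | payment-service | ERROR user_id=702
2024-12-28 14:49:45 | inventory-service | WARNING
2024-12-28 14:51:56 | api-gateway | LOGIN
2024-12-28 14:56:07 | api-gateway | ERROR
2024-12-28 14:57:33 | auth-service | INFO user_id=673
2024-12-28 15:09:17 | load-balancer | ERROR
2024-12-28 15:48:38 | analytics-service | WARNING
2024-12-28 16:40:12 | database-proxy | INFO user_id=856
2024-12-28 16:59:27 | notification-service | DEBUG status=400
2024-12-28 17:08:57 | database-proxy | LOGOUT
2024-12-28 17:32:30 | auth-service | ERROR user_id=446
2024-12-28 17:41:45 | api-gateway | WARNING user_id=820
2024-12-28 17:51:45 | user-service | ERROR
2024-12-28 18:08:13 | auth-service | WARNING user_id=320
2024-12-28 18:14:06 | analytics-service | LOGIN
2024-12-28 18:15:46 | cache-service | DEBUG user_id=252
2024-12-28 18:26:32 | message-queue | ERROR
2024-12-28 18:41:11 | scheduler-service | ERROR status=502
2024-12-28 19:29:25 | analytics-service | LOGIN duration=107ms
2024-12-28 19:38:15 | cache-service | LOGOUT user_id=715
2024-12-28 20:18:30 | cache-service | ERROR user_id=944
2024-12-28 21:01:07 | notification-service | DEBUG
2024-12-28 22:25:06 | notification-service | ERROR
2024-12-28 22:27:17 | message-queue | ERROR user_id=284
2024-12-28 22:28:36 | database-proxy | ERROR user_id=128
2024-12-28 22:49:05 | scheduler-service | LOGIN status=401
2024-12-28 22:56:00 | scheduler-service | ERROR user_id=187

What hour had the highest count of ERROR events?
14

To find the peak hour:

1. Group all ERROR events by hour
2. Count events in each hour
3. Find hour with maximum count
4. Peak hour: 14 (with 7 events)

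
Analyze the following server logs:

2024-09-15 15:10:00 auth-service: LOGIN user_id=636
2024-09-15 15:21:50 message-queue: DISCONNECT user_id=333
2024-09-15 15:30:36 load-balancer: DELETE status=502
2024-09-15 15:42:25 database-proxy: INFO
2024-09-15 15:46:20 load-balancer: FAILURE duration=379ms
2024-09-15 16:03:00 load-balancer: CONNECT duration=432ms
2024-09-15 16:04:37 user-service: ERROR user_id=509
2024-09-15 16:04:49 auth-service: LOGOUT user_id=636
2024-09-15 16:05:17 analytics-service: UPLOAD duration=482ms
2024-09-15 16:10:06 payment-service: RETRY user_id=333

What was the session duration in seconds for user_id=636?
3289

To calculate session duration:

1. Find LOGIN event for user_id=636: 2024-09-15 15:10:00
2. Find LOGOUT event for user_id=636: 2024-09-15 16:04:49
3. Session duration: 2024-09-15 16:04:49 - 2024-09-15 15:10:00 = 3289 seconds (54 minutes)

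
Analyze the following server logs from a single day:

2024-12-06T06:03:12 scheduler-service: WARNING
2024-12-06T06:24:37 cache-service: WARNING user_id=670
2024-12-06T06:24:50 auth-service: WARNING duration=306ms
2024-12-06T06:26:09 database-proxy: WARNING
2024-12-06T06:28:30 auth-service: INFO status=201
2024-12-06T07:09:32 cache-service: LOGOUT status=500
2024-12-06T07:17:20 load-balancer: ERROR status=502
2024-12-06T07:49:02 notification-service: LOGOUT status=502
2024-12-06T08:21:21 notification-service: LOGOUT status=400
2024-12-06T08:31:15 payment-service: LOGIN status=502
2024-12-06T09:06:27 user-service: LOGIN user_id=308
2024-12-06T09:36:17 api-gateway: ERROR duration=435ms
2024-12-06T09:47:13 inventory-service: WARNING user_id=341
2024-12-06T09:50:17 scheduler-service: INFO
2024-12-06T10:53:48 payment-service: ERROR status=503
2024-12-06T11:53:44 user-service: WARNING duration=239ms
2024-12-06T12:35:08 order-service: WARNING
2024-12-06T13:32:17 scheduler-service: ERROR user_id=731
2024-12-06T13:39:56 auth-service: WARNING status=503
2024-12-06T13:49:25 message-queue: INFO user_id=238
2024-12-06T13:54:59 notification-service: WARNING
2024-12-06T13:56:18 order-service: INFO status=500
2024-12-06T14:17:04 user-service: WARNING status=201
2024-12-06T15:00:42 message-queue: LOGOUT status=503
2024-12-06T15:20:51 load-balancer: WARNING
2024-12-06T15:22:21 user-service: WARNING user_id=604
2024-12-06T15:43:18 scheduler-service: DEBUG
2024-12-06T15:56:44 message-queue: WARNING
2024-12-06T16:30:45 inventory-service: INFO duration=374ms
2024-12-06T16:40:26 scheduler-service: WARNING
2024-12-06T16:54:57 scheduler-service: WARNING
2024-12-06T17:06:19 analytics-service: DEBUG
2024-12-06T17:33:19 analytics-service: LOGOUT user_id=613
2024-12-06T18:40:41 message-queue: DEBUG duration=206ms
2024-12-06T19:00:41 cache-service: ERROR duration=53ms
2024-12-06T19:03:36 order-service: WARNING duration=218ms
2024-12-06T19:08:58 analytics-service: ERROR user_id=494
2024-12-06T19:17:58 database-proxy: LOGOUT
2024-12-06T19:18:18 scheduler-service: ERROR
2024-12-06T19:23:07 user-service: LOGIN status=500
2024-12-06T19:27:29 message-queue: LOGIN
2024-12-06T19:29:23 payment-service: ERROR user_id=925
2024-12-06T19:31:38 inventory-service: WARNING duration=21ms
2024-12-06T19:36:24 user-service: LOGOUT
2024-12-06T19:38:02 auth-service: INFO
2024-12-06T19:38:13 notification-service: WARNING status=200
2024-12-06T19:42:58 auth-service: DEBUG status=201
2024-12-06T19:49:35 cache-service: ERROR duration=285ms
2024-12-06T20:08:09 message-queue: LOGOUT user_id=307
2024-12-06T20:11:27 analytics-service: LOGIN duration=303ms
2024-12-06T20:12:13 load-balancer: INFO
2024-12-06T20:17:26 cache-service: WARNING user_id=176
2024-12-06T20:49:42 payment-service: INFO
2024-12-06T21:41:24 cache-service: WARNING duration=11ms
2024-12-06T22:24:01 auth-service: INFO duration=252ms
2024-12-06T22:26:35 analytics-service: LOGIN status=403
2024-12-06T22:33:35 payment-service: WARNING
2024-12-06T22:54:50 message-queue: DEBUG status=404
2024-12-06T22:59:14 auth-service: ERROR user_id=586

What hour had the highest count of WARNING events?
6

To find the peak hour:

1. Group all WARNING events by hour
2. Count events in each hour
3. Find hour with maximum count
4. Peak hour: 6 (with 4 events)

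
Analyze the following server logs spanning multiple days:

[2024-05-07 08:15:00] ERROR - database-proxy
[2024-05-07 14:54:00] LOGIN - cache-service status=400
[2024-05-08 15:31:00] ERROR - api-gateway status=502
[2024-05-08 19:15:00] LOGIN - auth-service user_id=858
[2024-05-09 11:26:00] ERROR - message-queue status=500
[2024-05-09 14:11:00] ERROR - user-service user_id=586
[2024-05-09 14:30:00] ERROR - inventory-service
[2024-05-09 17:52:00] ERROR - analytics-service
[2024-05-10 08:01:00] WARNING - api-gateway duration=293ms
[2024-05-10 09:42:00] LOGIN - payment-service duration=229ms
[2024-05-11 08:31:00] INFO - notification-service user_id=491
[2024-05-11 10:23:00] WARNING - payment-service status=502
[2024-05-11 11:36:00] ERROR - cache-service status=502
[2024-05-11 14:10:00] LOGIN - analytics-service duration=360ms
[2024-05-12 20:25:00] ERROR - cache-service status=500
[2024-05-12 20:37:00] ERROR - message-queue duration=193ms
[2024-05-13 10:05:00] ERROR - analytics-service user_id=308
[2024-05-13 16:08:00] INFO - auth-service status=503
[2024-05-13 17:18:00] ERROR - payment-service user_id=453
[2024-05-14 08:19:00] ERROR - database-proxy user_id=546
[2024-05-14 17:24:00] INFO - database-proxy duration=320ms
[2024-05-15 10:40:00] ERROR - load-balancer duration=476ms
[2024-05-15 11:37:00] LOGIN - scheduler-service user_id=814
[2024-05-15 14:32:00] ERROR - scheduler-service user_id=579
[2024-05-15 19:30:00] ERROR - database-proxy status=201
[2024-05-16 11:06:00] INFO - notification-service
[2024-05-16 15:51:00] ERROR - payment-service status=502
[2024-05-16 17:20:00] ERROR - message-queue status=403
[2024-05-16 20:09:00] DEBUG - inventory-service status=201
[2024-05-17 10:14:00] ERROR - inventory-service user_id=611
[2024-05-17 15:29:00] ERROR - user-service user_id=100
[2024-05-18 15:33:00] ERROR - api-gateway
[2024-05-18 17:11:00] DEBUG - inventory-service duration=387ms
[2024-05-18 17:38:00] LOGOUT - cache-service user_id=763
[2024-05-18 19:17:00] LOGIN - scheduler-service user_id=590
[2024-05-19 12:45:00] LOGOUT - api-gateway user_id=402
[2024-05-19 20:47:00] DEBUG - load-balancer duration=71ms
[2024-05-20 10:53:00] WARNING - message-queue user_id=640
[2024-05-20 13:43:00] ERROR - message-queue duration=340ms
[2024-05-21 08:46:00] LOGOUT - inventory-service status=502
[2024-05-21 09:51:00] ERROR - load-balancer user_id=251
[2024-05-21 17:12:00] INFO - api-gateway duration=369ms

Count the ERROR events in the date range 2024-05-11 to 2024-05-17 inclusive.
13

To filter by date range:

1. Date range: 2024-05-11 through 2024-05-17, both dates inclusive
2. Filter for ERROR events whose date falls in this range
3. Count matching events: 13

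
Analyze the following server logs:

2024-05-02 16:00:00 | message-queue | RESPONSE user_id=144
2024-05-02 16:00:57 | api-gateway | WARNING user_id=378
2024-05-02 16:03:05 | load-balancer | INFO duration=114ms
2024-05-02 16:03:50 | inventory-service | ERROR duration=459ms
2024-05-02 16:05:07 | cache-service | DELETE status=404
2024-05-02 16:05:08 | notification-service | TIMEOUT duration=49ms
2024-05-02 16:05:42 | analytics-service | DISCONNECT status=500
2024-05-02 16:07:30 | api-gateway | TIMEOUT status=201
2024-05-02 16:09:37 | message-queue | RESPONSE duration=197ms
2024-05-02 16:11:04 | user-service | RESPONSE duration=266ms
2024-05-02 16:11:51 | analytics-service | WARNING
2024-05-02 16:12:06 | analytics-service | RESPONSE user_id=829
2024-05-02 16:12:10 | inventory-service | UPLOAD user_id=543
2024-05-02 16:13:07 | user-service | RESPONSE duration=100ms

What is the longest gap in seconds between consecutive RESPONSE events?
577

To find the longest gap:

1. Extract all RESPONSE events in chronological order
2. Calculate time differences between consecutive events
3. Find the maximum difference
4. Longest gap: 577 seconds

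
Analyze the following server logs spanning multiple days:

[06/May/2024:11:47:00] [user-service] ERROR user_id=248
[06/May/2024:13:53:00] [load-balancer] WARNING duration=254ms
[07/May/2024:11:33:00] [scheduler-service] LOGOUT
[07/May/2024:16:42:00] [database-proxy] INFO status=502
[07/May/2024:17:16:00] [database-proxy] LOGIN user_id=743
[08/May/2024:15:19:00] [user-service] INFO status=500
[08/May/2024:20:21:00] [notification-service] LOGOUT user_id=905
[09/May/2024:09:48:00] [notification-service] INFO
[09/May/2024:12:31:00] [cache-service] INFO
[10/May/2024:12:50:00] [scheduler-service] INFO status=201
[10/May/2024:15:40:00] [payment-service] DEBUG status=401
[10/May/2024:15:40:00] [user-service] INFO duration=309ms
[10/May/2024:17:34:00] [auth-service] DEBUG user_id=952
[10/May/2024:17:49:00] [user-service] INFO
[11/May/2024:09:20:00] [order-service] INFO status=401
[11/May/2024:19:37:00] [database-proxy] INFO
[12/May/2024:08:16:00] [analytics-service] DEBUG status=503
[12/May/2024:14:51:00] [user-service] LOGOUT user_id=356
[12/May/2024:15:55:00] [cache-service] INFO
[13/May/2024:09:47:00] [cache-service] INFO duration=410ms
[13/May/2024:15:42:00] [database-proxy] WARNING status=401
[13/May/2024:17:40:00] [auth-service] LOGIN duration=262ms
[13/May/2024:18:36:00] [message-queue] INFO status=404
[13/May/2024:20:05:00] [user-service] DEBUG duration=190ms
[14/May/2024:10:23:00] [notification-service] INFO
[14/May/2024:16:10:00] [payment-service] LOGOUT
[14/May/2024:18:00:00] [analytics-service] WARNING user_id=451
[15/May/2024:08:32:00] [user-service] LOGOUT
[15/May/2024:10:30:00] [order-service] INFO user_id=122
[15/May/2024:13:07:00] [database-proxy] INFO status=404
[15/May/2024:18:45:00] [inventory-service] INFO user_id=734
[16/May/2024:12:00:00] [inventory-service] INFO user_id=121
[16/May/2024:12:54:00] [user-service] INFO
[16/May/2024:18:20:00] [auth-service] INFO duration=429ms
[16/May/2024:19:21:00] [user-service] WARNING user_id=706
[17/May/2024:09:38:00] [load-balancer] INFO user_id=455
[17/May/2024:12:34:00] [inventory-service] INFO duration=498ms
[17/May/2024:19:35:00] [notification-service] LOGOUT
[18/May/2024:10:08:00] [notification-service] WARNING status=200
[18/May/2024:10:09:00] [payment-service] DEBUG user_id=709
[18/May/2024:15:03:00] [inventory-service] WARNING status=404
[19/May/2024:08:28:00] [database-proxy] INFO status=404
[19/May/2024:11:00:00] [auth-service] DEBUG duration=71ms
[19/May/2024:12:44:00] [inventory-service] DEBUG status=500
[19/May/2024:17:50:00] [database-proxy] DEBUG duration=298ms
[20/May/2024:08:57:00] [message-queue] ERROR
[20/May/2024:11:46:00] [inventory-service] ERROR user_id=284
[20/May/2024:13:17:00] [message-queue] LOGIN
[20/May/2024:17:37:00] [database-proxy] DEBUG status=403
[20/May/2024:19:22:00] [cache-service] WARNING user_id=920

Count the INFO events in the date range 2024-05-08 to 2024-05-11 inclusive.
8

To filter by date range:

1. Date range: 2024-05-08 through 2024-05-11, both dates inclusive
2. Filter for INFO events whose date falls in this range
3. Count matching events: 8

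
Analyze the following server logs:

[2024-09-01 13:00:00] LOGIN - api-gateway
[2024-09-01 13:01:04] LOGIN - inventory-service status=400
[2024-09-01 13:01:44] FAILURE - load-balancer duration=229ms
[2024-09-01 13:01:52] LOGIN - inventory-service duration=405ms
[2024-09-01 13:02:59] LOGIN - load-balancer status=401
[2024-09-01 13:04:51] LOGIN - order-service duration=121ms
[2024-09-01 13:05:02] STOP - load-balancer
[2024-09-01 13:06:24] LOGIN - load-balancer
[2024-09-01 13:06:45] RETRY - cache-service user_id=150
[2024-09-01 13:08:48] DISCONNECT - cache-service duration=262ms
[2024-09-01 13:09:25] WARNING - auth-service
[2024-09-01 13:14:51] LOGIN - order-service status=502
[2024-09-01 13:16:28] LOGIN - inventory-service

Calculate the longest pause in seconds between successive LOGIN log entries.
507

To find the longest gap:

1. Extract all LOGIN events in chronological order
2. Calculate time differences between consecutive events
3. Find the maximum difference
4. Longest gap: 507 seconds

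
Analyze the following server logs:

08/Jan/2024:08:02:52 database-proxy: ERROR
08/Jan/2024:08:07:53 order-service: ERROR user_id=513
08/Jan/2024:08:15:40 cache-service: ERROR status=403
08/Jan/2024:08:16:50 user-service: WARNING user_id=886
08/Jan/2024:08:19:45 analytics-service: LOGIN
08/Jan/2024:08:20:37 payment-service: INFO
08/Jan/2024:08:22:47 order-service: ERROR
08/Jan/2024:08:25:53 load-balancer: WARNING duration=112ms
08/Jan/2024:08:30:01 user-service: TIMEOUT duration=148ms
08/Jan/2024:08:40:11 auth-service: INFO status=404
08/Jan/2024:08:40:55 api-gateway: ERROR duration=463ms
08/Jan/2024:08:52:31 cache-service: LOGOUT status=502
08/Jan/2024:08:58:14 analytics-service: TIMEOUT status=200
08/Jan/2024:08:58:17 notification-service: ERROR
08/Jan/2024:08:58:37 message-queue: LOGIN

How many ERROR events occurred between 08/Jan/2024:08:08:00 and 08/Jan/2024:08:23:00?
2

To count events in the time window:

1. Window boundaries: 08/Jan/2024:08:08:00 to 08/Jan/2024:08:23:00
2. Filter for ERROR events within this window
3. Count matching events: 2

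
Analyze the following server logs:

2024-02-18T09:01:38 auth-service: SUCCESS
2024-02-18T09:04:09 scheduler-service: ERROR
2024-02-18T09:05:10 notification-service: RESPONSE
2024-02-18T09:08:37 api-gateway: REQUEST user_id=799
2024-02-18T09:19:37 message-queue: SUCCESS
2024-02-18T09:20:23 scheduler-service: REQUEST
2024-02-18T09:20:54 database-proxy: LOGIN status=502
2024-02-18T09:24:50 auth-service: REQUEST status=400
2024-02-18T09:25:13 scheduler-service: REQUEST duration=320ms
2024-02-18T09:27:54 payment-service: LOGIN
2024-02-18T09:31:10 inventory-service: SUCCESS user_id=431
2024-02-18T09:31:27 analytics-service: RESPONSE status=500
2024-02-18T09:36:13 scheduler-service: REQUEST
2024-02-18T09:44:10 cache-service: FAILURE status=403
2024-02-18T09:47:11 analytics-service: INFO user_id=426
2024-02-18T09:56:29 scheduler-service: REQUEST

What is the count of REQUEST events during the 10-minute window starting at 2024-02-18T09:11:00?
1

To count events in the time window:

1. Window boundaries: 2024-02-18T09:11:00 to 2024-02-18T09:21:00
2. Filter for REQUEST events within this window
3. Count matching events: 1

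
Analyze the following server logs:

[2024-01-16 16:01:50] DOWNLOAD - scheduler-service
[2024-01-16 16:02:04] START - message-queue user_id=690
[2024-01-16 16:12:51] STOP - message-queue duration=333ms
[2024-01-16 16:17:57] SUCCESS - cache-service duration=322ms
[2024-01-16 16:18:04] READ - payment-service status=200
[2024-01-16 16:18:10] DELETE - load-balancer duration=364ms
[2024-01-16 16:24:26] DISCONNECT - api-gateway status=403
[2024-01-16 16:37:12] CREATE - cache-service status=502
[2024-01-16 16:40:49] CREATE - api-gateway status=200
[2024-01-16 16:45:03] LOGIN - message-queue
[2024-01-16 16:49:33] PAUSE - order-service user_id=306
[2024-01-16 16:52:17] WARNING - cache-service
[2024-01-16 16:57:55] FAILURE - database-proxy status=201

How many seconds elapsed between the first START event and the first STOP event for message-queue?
647

To find the time between events:

1. Locate the first START event for message-queue: 2024-01-16 16:02:04
2. Locate the first STOP event for message-queue: 2024-01-16 16:12:51
3. Calculate the difference: 2024-01-16 16:12:51 - 2024-01-16 16:02:04 = 647 seconds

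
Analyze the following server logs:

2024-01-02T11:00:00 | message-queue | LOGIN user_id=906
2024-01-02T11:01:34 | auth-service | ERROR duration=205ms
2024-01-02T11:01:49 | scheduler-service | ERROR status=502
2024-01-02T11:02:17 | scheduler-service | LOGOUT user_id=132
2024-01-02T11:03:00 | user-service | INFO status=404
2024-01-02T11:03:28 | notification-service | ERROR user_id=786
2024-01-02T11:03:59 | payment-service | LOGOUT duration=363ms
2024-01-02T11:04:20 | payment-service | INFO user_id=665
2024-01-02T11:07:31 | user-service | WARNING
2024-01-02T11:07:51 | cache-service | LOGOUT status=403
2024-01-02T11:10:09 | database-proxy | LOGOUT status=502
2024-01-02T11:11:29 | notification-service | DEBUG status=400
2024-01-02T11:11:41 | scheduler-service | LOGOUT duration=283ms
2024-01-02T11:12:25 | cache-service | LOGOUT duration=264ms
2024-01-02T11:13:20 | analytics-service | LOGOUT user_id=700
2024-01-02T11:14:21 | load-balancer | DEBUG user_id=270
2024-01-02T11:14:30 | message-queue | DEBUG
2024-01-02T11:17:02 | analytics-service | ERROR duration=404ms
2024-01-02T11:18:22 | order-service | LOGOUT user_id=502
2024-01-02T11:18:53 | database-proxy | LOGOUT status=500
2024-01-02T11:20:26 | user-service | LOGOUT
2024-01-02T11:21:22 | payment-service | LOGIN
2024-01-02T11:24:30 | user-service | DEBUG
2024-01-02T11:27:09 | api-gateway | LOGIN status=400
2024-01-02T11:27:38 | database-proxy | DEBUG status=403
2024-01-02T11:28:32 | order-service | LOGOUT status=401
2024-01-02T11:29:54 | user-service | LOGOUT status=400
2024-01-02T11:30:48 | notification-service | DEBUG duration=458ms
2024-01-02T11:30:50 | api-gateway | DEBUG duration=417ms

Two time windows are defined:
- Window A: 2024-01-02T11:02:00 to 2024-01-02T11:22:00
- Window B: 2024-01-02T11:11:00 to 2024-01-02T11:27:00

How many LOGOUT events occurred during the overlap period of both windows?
6

To find overlap events:

1. Window A: 2024-01-02T11:02:00 to 2024-01-02T11:22:00
2. Window B: 2024-01-02T11:11:00 to 2024-01-02T11:27:00
3. Overlap period: 2024-01-02T11:11:00 to 2024-01-02T11:22:00
4. Count LOGOUT events in overlap: 6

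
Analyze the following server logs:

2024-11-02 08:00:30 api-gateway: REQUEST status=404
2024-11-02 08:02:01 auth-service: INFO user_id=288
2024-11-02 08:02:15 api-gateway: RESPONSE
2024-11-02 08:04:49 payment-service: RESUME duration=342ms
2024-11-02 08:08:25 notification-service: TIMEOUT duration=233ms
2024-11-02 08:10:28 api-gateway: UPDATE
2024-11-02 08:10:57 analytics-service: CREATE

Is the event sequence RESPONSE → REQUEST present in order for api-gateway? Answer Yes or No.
No

To verify sequence order:

1. Find all events in sequence RESPONSE → REQUEST for api-gateway
2. Extract their timestamps
3. Check if timestamps are in ascending order
4. Result: No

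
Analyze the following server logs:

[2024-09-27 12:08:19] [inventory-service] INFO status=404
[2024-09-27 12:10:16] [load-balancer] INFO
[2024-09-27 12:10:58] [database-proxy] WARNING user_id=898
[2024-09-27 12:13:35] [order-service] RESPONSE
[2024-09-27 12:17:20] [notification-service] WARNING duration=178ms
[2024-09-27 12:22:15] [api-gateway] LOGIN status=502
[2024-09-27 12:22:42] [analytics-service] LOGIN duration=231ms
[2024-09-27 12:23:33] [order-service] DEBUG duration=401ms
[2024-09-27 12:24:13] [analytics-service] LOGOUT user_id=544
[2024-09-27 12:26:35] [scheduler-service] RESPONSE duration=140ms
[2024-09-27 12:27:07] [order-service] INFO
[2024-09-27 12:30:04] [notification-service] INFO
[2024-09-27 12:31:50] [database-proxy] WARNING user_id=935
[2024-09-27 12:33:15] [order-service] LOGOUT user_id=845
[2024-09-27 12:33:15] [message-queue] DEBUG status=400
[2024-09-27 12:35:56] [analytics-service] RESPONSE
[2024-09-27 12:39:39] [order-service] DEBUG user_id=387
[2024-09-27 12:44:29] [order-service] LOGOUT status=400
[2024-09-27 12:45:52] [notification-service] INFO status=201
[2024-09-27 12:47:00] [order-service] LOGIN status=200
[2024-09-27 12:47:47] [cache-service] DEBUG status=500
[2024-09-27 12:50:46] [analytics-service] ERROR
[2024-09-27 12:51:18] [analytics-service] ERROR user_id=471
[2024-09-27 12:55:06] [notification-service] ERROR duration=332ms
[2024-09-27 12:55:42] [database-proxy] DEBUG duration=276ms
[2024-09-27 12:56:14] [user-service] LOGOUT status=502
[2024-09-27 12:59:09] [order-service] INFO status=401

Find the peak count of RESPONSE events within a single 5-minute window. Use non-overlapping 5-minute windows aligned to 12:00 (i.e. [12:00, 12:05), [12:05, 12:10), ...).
1

To find the burst window:

1. Divide the log period into non-overlapping 5-minute windows starting at 12:00
2. Count RESPONSE events in each window
3. Find the window with maximum count
4. Maximum events in a window: 1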